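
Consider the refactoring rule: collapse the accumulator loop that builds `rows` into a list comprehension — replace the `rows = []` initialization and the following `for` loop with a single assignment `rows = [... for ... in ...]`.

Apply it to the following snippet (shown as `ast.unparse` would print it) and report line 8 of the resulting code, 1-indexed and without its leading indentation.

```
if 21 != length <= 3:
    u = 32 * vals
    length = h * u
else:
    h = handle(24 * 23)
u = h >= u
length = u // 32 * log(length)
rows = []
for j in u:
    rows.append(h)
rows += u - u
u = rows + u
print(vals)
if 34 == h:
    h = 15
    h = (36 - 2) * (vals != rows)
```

Transformed code:
if 21 != length <= 3:
    u = 32 * vals
    length = h * u
else:
    h = handle(24 * 23)
u = h >= u
length = u // 32 * log(length)
rows = [h for j in u]
rows += u - u
u = rows + u
print(vals)
if 34 == h:
    h = 15
    h = (36 - 2) * (vals != rows)

rows = [h for j in u]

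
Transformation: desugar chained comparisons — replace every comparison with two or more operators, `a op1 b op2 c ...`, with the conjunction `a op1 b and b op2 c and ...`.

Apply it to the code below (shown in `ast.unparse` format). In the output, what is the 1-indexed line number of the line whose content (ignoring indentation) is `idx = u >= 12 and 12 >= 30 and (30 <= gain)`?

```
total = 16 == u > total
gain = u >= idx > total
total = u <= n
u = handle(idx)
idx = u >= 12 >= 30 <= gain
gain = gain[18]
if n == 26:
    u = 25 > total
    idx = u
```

Transformed code:
total = 16 == u and u > total
gain = u >= idx and idx > total
total = u <= n
u = handle(idx)
idx = u >= 12 and 12 >= 30 and (30 <= gain)
gain = gain[18]
if n == 26:
    u = 25 > total
    idx = u

5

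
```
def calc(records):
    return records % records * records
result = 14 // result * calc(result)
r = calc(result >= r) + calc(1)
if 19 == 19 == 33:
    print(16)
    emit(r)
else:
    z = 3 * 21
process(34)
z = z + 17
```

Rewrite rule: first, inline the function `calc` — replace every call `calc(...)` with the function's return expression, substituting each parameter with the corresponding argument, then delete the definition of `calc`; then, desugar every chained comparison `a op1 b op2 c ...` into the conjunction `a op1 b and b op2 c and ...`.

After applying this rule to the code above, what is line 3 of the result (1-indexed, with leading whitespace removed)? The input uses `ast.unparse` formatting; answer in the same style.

Transformed code:
result = 14 // result * (result % result * result)
r = (result >= r) % (result >= r) * (result >= r) + 1 % 1 * 1
if 19 == 19 and 19 == 33:
    print(16)
    emit(r)
else:
    z = 3 * 21
process(34)
z = z + 17

if 19 == 19 and 19 == 33:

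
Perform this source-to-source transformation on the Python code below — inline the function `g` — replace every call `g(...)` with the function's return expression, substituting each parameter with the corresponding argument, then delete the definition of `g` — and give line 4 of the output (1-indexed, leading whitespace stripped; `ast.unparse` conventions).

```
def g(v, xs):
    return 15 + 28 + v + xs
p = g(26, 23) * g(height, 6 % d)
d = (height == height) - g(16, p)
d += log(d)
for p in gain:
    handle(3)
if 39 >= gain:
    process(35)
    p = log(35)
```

Transformed code:
p = (15 + 28 + 26 + 23) * (15 + 28 + height + 6 % d)
d = (height == height) - (15 + 28 + 16 + p)
d += log(d)
for p in gain:
    handle(3)
if 39 >= gain:
    process(35)
    p = log(35)

for p in gain:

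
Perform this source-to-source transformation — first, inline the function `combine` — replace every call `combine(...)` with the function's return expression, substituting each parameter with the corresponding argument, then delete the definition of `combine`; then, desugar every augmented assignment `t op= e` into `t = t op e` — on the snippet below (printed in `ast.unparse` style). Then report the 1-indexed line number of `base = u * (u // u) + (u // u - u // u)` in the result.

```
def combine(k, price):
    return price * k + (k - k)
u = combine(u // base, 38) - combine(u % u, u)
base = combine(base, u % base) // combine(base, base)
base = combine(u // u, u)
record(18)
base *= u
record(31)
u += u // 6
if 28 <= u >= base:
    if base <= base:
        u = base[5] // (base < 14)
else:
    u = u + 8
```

Transformed code:
u = 38 * (u // base) + (u // base - u // base) - (u * (u % u) + (u % u - u % u))
base = (u % base * base + (base - base)) // (base * base + (base - base))
base = u * (u // u) + (u // u - u // u)
record(18)
base = base * u
record(31)
u = u + u // 6
if 28 <= u >= base:
    if base <= base:
        u = base[5] // (base < 14)
else:
    u = u + 8

3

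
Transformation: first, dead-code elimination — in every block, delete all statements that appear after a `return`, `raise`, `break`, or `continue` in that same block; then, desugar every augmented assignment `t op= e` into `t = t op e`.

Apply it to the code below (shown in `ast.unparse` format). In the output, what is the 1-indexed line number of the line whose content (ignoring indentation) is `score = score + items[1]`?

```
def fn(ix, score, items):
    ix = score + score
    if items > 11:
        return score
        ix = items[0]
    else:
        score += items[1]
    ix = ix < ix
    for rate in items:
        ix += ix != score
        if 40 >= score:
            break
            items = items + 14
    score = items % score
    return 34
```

6

Transformed code:
def fn(ix, score, items):
    ix = score + score
    if items > 11:
        return score
    else:
        score = score + items[1]
    ix = ix < ix
    for rate in items:
        ix = ix + (ix != score)
        if 40 >= score:
            break
    score = items % score
    return 34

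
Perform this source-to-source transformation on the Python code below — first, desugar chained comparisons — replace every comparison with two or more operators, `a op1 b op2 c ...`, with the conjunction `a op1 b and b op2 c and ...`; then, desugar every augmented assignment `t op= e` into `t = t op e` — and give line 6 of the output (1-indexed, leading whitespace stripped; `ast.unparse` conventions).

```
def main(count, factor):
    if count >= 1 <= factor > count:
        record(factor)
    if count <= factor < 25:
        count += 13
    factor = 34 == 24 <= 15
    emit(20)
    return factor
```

factor = 34 == 24 and 24 <= 15

Transformed code:
def main(count, factor):
    if count >= 1 and 1 <= factor and (factor > count):
        record(factor)
    if count <= factor and factor < 25:
        count = count + 13
    factor = 34 == 24 and 24 <= 15
    emit(20)
    return factor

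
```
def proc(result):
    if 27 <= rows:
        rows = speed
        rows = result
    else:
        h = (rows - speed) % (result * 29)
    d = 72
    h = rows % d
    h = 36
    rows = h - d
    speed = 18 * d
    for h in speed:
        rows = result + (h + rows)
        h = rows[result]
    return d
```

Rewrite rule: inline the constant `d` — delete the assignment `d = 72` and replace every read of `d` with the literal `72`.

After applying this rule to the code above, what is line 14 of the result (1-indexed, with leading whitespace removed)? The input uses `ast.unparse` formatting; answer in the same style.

Transformed code:
def proc(result):
    if 27 <= rows:
        rows = speed
        rows = result
    else:
        h = (rows - speed) % (result * 29)
    h = rows % 72
    h = 36
    rows = h - 72
    speed = 18 * 72
    for h in speed:
        rows = result + (h + rows)
        h = rows[result]
    return 72

return 72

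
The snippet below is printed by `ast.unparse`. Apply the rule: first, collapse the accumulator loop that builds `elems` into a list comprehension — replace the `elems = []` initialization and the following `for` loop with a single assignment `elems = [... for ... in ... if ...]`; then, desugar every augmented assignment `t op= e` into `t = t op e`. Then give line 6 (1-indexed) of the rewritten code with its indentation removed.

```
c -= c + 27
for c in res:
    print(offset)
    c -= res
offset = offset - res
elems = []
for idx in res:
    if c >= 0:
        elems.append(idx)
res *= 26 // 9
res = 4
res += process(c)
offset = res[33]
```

elems = [idx for idx in res if c >= 0]

Transformed code:
c = c - (c + 27)
for c in res:
    print(offset)
    c = c - res
offset = offset - res
elems = [idx for idx in res if c >= 0]
res = res * (26 // 9)
res = 4
res = res + process(c)
offset = res[33]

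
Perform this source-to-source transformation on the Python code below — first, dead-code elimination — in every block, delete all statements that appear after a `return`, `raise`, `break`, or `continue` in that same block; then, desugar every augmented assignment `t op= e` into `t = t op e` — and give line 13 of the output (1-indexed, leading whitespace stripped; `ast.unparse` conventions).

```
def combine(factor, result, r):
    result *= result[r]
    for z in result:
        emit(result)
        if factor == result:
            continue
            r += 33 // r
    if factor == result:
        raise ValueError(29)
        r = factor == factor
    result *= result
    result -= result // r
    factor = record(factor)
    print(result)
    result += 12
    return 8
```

result = result + 12

Transformed code:
def combine(factor, result, r):
    result = result * result[r]
    for z in result:
        emit(result)
        if factor == result:
            continue
    if factor == result:
        raise ValueError(29)
    result = result * result
    result = result - result // r
    factor = record(factor)
    print(result)
    result = result + 12
    return 8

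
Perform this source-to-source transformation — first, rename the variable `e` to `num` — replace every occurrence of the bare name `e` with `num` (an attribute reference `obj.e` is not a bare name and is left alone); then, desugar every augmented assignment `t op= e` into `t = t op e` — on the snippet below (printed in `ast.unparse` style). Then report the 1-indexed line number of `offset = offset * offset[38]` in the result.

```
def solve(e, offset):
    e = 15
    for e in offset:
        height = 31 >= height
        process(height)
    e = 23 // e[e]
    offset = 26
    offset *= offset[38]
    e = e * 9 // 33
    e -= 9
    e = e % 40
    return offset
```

8

Transformed code:
def solve(num, offset):
    num = 15
    for num in offset:
        height = 31 >= height
        process(height)
    num = 23 // num[num]
    offset = 26
    offset = offset * offset[38]
    num = num * 9 // 33
    num = num - 9
    num = num % 40
    return offset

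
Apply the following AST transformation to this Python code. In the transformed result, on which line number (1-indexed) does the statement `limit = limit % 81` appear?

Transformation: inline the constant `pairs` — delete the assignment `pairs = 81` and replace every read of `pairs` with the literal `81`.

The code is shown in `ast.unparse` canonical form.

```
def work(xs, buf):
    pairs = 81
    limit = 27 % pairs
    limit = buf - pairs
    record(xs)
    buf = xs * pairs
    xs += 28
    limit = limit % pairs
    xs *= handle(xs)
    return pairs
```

Transformed code:
def work(xs, buf):
    limit = 27 % 81
    limit = buf - 81
    record(xs)
    buf = xs * 81
    xs += 28
    limit = limit % 81
    xs *= handle(xs)
    return 81

7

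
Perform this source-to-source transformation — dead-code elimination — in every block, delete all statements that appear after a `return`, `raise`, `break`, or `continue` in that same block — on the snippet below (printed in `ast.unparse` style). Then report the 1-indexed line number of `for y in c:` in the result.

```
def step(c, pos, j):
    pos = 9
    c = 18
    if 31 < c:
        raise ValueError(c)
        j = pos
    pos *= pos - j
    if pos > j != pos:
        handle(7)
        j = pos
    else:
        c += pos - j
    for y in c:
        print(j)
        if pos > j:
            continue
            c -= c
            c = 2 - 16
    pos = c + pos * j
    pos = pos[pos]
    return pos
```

Transformed code:
def step(c, pos, j):
    pos = 9
    c = 18
    if 31 < c:
        raise ValueError(c)
    pos *= pos - j
    if pos > j != pos:
        handle(7)
        j = pos
    else:
        c += pos - j
    for y in c:
        print(j)
        if pos > j:
            continue
    pos = c + pos * j
    pos = pos[pos]
    return pos

12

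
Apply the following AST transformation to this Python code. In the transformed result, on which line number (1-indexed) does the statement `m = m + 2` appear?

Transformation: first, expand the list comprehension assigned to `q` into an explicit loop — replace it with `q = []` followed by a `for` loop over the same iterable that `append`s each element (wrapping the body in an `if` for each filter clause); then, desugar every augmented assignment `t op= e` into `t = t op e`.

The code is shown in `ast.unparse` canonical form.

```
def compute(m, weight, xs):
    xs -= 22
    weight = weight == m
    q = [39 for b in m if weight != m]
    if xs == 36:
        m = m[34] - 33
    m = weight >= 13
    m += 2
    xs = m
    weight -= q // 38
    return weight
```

Transformed code:
def compute(m, weight, xs):
    xs = xs - 22
    weight = weight == m
    q = []
    for b in m:
        if weight != m:
            q.append(39)
    if xs == 36:
        m = m[34] - 33
    m = weight >= 13
    m = m + 2
    xs = m
    weight = weight - q // 38
    return weight

11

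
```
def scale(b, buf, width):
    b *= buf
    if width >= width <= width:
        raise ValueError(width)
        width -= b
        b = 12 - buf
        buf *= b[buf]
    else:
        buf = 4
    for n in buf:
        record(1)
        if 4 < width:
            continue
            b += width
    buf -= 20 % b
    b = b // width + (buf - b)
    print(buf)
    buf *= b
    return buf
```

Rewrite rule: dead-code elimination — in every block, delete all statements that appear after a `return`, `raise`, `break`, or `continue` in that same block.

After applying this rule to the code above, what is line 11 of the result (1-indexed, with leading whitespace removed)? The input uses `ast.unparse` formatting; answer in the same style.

buf -= 20 % b

Transformed code:
def scale(b, buf, width):
    b *= buf
    if width >= width <= width:
        raise ValueError(width)
    else:
        buf = 4
    for n in buf:
        record(1)
        if 4 < width:
            continue
    buf -= 20 % b
    b = b // width + (buf - b)
    print(buf)
    buf *= b
    return buf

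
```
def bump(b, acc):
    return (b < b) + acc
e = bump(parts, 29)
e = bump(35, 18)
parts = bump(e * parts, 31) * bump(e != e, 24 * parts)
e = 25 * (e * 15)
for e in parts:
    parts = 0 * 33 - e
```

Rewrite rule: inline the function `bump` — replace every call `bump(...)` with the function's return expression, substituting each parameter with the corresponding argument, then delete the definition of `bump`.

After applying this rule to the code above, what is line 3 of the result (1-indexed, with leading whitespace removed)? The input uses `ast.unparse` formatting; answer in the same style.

parts = ((e * parts < e * parts) + 31) * (((e != e) < (e != e)) + 24 * parts)

Transformed code:
e = (parts < parts) + 29
e = (35 < 35) + 18
parts = ((e * parts < e * parts) + 31) * (((e != e) < (e != e)) + 24 * parts)
e = 25 * (e * 15)
for e in parts:
    parts = 0 * 33 - e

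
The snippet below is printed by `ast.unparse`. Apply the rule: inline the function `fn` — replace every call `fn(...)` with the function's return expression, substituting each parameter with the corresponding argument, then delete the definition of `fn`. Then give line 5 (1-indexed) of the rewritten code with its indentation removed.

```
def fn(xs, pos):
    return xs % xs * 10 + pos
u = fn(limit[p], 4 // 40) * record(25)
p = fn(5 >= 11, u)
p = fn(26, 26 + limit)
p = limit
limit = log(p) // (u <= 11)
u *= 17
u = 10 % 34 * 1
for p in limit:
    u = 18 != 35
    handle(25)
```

Transformed code:
u = (limit[p] % limit[p] * 10 + 4 // 40) * record(25)
p = (5 >= 11) % (5 >= 11) * 10 + u
p = 26 % 26 * 10 + (26 + limit)
p = limit
limit = log(p) // (u <= 11)
u *= 17
u = 10 % 34 * 1
for p in limit:
    u = 18 != 35
    handle(25)

limit = log(p) // (u <= 11)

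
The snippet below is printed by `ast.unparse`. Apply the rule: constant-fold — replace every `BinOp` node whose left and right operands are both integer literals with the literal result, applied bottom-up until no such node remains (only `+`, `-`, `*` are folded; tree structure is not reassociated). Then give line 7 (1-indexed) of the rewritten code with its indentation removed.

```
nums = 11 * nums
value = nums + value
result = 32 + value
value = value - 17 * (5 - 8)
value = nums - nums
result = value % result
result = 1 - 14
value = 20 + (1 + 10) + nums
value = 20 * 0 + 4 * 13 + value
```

Transformed code:
nums = 11 * nums
value = nums + value
result = 32 + value
value = value - -51
value = nums - nums
result = value % result
result = -13
value = 31 + nums
value = 52 + value

result = -13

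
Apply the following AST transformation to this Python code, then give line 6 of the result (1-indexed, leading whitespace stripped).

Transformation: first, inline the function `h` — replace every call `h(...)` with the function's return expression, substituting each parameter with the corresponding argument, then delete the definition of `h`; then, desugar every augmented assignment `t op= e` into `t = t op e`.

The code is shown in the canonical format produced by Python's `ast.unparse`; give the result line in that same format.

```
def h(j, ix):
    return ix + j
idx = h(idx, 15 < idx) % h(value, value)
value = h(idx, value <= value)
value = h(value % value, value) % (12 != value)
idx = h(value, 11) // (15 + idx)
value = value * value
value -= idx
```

value = value - idx

Transformed code:
idx = ((15 < idx) + idx) % (value + value)
value = (value <= value) + idx
value = (value + value % value) % (12 != value)
idx = (11 + value) // (15 + idx)
value = value * value
value = value - idx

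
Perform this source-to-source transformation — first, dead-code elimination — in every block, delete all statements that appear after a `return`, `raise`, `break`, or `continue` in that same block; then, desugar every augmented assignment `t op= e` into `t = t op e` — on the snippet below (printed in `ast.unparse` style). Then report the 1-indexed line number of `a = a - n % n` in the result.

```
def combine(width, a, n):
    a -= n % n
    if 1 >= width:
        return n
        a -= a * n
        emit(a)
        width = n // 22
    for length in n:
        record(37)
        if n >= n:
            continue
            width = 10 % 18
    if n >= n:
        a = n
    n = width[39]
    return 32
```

2

Transformed code:
def combine(width, a, n):
    a = a - n % n
    if 1 >= width:
        return n
    for length in n:
        record(37)
        if n >= n:
            continue
    if n >= n:
        a = n
    n = width[39]
    return 32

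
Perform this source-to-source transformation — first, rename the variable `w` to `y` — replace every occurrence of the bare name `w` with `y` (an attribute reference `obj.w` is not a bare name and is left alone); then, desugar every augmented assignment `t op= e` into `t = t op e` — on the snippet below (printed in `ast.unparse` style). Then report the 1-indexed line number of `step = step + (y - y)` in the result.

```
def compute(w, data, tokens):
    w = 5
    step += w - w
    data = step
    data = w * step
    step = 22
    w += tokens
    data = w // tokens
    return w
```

Transformed code:
def compute(y, data, tokens):
    y = 5
    step = step + (y - y)
    data = step
    data = y * step
    step = 22
    y = y + tokens
    data = y // tokens
    return y

3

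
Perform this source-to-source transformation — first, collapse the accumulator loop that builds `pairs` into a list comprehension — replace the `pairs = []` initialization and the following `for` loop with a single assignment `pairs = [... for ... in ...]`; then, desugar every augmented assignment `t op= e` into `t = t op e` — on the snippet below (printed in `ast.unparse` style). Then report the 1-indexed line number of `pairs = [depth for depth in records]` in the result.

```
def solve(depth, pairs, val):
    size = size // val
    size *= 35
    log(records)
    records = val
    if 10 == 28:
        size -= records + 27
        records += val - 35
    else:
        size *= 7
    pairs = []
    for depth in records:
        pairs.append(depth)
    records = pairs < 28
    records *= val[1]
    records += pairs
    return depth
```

11

Transformed code:
def solve(depth, pairs, val):
    size = size // val
    size = size * 35
    log(records)
    records = val
    if 10 == 28:
        size = size - (records + 27)
        records = records + (val - 35)
    else:
        size = size * 7
    pairs = [depth for depth in records]
    records = pairs < 28
    records = records * val[1]
    records = records + pairs
    return depth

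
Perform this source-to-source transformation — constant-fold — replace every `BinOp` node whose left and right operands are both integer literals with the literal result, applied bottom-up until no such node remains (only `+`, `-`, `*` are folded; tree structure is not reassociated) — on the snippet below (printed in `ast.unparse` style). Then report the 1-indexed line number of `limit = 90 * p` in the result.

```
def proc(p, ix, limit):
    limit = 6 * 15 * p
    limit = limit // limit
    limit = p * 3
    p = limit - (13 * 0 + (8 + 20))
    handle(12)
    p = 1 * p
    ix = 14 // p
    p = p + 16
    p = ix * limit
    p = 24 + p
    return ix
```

2

Transformed code:
def proc(p, ix, limit):
    limit = 90 * p
    limit = limit // limit
    limit = p * 3
    p = limit - 28
    handle(12)
    p = 1 * p
    ix = 14 // p
    p = p + 16
    p = ix * limit
    p = 24 + p
    return ix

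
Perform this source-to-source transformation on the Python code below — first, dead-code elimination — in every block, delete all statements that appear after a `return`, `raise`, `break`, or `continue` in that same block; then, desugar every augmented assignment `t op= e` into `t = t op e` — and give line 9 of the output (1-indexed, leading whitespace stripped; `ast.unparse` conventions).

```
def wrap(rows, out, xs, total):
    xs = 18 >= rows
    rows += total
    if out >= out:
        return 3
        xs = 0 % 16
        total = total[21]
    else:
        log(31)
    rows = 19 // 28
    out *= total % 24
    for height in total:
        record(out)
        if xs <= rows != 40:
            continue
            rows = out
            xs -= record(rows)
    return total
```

Transformed code:
def wrap(rows, out, xs, total):
    xs = 18 >= rows
    rows = rows + total
    if out >= out:
        return 3
    else:
        log(31)
    rows = 19 // 28
    out = out * (total % 24)
    for height in total:
        record(out)
        if xs <= rows != 40:
            continue
    return total

out = out * (total % 24)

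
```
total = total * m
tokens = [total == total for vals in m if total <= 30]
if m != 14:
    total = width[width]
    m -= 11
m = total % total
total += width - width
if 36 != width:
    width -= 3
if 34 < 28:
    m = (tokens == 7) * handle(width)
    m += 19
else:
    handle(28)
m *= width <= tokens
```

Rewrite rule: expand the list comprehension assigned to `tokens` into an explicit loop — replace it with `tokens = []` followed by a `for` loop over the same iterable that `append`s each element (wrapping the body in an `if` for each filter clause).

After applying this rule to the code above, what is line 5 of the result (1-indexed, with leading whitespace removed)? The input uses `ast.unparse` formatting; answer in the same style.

Transformed code:
total = total * m
tokens = []
for vals in m:
    if total <= 30:
        tokens.append(total == total)
if m != 14:
    total = width[width]
    m -= 11
m = total % total
total += width - width
if 36 != width:
    width -= 3
if 34 < 28:
    m = (tokens == 7) * handle(width)
    m += 19
else:
    handle(28)
m *= width <= tokens

tokens.append(total == total)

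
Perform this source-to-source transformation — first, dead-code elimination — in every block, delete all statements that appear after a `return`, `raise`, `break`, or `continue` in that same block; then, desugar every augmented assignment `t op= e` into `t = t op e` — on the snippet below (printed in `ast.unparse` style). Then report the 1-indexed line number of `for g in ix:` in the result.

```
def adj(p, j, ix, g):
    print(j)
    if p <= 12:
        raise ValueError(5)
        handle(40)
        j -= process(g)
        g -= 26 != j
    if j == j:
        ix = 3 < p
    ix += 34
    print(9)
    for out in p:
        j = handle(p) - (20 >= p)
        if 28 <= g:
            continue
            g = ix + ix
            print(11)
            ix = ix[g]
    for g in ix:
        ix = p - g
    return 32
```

Transformed code:
def adj(p, j, ix, g):
    print(j)
    if p <= 12:
        raise ValueError(5)
    if j == j:
        ix = 3 < p
    ix = ix + 34
    print(9)
    for out in p:
        j = handle(p) - (20 >= p)
        if 28 <= g:
            continue
    for g in ix:
        ix = p - g
    return 32

13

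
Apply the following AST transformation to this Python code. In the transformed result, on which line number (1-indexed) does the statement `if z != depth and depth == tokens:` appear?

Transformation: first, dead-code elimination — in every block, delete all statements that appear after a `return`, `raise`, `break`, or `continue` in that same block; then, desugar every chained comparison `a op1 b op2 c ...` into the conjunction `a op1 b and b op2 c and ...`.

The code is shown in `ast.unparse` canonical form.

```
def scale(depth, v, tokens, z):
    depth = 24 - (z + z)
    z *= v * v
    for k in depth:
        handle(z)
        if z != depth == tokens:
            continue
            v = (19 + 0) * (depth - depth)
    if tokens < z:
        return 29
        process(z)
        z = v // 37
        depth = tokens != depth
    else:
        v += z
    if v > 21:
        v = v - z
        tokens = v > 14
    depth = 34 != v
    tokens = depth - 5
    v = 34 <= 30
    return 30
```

6

Transformed code:
def scale(depth, v, tokens, z):
    depth = 24 - (z + z)
    z *= v * v
    for k in depth:
        handle(z)
        if z != depth and depth == tokens:
            continue
    if tokens < z:
        return 29
    else:
        v += z
    if v > 21:
        v = v - z
        tokens = v > 14
    depth = 34 != v
    tokens = depth - 5
    v = 34 <= 30
    return 30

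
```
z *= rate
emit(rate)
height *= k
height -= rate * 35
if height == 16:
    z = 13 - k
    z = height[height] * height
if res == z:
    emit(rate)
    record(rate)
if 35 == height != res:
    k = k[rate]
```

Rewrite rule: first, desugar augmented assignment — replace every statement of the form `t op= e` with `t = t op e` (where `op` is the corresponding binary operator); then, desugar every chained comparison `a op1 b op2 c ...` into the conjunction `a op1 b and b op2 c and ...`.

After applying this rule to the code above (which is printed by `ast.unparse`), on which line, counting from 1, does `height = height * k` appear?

Transformed code:
z = z * rate
emit(rate)
height = height * k
height = height - rate * 35
if height == 16:
    z = 13 - k
    z = height[height] * height
if res == z:
    emit(rate)
    record(rate)
if 35 == height and height != res:
    k = k[rate]

3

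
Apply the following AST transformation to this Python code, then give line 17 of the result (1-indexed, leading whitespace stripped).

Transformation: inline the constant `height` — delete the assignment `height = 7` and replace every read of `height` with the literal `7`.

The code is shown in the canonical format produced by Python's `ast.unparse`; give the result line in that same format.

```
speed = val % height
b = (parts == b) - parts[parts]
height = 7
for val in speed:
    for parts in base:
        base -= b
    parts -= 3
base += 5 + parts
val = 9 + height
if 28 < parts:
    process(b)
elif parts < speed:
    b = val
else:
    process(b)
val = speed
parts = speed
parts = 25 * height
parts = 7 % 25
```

parts = 25 * 7

Transformed code:
speed = val % 7
b = (parts == b) - parts[parts]
for val in speed:
    for parts in base:
        base -= b
    parts -= 3
base += 5 + parts
val = 9 + 7
if 28 < parts:
    process(b)
elif parts < speed:
    b = val
else:
    process(b)
val = speed
parts = speed
parts = 25 * 7
parts = 7 % 25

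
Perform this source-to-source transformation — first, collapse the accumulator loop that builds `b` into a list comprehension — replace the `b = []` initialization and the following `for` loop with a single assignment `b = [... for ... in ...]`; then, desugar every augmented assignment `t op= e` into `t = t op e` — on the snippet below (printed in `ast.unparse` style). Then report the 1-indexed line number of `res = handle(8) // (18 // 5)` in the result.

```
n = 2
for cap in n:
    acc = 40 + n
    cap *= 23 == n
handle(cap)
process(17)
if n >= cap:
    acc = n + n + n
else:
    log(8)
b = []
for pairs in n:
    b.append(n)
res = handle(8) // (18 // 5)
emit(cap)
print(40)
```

Transformed code:
n = 2
for cap in n:
    acc = 40 + n
    cap = cap * (23 == n)
handle(cap)
process(17)
if n >= cap:
    acc = n + n + n
else:
    log(8)
b = [n for pairs in n]
res = handle(8) // (18 // 5)
emit(cap)
print(40)

12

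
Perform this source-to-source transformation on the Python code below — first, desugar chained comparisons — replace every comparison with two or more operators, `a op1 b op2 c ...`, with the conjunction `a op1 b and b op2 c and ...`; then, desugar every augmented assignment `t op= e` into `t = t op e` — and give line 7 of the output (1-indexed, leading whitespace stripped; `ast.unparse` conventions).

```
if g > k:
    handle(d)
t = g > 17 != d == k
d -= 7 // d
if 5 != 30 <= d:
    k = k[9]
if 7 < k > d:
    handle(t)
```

Transformed code:
if g > k:
    handle(d)
t = g > 17 and 17 != d and (d == k)
d = d - 7 // d
if 5 != 30 and 30 <= d:
    k = k[9]
if 7 < k and k > d:
    handle(t)

if 7 < k and k > d:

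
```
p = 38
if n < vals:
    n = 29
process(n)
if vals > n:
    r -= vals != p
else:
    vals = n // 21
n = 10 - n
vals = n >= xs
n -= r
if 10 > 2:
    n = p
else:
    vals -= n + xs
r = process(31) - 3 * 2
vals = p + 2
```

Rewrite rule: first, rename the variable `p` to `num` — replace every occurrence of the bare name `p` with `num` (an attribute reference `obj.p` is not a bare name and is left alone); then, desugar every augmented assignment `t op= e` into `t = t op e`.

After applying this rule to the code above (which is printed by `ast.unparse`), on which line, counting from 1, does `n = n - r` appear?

11

Transformed code:
num = 38
if n < vals:
    n = 29
process(n)
if vals > n:
    r = r - (vals != num)
else:
    vals = n // 21
n = 10 - n
vals = n >= xs
n = n - r
if 10 > 2:
    n = num
else:
    vals = vals - (n + xs)
r = process(31) - 3 * 2
vals = num + 2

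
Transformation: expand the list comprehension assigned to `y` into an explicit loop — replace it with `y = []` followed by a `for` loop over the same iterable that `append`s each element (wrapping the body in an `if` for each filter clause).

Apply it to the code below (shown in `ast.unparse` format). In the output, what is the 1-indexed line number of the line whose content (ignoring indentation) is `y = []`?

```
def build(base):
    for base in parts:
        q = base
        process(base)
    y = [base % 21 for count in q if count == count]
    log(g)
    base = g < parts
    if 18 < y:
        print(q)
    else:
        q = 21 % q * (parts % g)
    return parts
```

Transformed code:
def build(base):
    for base in parts:
        q = base
        process(base)
    y = []
    for count in q:
        if count == count:
            y.append(base % 21)
    log(g)
    base = g < parts
    if 18 < y:
        print(q)
    else:
        q = 21 % q * (parts % g)
    return parts

5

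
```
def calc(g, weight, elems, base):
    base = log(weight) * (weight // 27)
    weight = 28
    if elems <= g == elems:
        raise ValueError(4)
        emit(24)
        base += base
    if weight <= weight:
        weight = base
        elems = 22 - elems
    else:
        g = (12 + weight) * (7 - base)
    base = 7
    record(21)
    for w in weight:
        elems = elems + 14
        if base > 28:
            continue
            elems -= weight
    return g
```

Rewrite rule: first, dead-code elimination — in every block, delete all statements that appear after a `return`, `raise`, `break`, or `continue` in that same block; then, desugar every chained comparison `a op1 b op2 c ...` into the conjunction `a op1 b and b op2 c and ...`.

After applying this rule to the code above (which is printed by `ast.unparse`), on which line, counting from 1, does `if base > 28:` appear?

15

Transformed code:
def calc(g, weight, elems, base):
    base = log(weight) * (weight // 27)
    weight = 28
    if elems <= g and g == elems:
        raise ValueError(4)
    if weight <= weight:
        weight = base
        elems = 22 - elems
    else:
        g = (12 + weight) * (7 - base)
    base = 7
    record(21)
    for w in weight:
        elems = elems + 14
        if base > 28:
            continue
    return g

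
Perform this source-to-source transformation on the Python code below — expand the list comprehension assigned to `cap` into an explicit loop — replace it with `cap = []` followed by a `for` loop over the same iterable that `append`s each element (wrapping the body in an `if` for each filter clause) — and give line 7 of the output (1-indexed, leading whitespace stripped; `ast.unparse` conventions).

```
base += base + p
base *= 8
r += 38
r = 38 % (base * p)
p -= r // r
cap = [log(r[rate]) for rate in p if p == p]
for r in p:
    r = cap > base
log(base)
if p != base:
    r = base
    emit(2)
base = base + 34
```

for rate in p:

Transformed code:
base += base + p
base *= 8
r += 38
r = 38 % (base * p)
p -= r // r
cap = []
for rate in p:
    if p == p:
        cap.append(log(r[rate]))
for r in p:
    r = cap > base
log(base)
if p != base:
    r = base
    emit(2)
base = base + 34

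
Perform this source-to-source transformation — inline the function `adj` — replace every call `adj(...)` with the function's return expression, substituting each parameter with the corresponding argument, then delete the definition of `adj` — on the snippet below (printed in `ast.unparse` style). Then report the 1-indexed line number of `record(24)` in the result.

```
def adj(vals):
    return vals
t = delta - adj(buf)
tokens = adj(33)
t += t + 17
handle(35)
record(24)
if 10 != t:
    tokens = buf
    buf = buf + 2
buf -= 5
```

Transformed code:
t = delta - buf
tokens = 33
t += t + 17
handle(35)
record(24)
if 10 != t:
    tokens = buf
    buf = buf + 2
buf -= 5

5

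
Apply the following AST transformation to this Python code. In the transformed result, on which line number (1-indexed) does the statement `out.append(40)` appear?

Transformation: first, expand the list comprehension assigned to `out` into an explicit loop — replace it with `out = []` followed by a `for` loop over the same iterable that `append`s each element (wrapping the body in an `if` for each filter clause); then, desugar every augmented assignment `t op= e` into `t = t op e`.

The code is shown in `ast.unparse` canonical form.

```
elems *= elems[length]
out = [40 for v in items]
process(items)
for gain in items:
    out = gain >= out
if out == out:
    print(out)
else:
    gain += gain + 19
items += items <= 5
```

Transformed code:
elems = elems * elems[length]
out = []
for v in items:
    out.append(40)
process(items)
for gain in items:
    out = gain >= out
if out == out:
    print(out)
else:
    gain = gain + (gain + 19)
items = items + (items <= 5)

4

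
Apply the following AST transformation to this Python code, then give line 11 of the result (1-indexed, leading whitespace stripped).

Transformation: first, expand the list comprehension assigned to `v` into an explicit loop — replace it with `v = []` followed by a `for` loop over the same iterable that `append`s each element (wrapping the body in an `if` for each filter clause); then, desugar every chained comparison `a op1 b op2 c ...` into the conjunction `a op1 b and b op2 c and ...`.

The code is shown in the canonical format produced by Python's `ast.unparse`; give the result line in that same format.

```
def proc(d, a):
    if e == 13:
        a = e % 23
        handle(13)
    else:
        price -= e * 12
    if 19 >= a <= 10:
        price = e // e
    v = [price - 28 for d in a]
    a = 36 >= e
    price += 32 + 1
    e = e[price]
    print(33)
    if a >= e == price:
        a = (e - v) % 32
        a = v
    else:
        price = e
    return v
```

Transformed code:
def proc(d, a):
    if e == 13:
        a = e % 23
        handle(13)
    else:
        price -= e * 12
    if 19 >= a and a <= 10:
        price = e // e
    v = []
    for d in a:
        v.append(price - 28)
    a = 36 >= e
    price += 32 + 1
    e = e[price]
    print(33)
    if a >= e and e == price:
        a = (e - v) % 32
        a = v
    else:
        price = e
    return v

v.append(price - 28)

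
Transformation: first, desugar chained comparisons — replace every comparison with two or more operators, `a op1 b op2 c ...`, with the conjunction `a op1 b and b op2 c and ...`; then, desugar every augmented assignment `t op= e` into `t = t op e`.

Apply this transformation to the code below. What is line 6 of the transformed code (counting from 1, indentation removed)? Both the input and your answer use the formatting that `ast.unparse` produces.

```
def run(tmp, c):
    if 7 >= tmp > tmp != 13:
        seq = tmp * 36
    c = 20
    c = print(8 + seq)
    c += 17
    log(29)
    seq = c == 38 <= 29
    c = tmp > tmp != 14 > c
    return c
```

Transformed code:
def run(tmp, c):
    if 7 >= tmp and tmp > tmp and (tmp != 13):
        seq = tmp * 36
    c = 20
    c = print(8 + seq)
    c = c + 17
    log(29)
    seq = c == 38 and 38 <= 29
    c = tmp > tmp and tmp != 14 and (14 > c)
    return c

c = c + 17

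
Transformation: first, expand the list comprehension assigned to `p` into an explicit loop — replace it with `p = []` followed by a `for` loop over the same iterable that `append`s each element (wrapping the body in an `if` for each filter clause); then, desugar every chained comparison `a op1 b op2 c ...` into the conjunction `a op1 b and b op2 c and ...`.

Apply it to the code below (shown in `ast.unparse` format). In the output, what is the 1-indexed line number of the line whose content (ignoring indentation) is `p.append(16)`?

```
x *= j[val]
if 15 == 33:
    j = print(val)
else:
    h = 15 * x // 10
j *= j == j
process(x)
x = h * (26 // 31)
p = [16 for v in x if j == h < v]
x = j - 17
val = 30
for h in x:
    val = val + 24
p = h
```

Transformed code:
x *= j[val]
if 15 == 33:
    j = print(val)
else:
    h = 15 * x // 10
j *= j == j
process(x)
x = h * (26 // 31)
p = []
for v in x:
    if j == h and h < v:
        p.append(16)
x = j - 17
val = 30
for h in x:
    val = val + 24
p = h

12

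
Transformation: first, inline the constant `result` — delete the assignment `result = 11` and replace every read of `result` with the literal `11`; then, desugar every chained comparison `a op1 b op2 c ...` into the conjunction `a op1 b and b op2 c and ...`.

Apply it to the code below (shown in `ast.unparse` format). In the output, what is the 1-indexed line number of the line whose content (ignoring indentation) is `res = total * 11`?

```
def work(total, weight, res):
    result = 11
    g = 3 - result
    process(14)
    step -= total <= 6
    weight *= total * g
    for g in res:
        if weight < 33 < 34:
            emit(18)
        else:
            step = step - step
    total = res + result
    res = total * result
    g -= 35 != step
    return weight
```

12

Transformed code:
def work(total, weight, res):
    g = 3 - 11
    process(14)
    step -= total <= 6
    weight *= total * g
    for g in res:
        if weight < 33 and 33 < 34:
            emit(18)
        else:
            step = step - step
    total = res + 11
    res = total * 11
    g -= 35 != step
    return weight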